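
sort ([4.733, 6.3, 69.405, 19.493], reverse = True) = [69.405, 19.493, 6.3, 4.733]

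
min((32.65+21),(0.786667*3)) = 2.360001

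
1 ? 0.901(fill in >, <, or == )>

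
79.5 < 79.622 True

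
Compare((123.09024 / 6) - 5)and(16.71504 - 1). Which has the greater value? (16.71504 - 1)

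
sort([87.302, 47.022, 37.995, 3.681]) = [3.681, 37.995, 47.022, 87.302]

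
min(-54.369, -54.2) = -54.369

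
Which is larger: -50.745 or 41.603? 41.603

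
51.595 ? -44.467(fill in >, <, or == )>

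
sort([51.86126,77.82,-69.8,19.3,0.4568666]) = [-69.8,0.4568666,19.3,51.86126,77.82]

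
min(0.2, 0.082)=0.082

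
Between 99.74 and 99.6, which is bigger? 99.74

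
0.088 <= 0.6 True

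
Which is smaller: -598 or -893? -893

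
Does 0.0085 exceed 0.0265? No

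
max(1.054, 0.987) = 1.054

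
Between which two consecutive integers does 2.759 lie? 2 and 3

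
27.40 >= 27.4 True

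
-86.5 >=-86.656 True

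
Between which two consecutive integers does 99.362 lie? 99 and 100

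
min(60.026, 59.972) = 59.972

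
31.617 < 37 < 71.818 True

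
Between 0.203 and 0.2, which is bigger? 0.203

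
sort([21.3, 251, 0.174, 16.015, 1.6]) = [0.174, 1.6, 16.015, 21.3, 251]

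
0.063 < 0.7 True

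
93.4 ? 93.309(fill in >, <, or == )>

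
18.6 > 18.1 True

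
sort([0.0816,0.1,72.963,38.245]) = [0.0816,0.1,38.245,72.963]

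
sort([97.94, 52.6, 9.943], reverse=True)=[97.94, 52.6, 9.943]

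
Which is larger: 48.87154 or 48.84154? 48.87154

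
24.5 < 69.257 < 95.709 True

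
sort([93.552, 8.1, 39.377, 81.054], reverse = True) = [93.552, 81.054, 39.377, 8.1]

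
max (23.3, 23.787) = 23.787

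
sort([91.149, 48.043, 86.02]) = [48.043, 86.02, 91.149]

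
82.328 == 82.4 False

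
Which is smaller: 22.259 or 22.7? 22.259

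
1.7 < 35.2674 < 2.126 False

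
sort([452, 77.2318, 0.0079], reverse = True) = [452, 77.2318, 0.0079]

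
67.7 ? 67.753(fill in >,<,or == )<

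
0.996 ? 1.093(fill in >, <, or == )<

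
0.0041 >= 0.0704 False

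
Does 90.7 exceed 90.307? Yes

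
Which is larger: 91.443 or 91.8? 91.8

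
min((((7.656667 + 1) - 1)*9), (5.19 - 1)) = 4.19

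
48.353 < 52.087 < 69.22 True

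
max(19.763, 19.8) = 19.8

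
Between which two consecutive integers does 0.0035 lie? 0 and 1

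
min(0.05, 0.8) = 0.05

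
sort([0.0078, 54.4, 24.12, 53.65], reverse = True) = [54.4, 53.65, 24.12, 0.0078]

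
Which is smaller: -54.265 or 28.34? -54.265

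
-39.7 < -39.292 True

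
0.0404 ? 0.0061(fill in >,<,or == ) >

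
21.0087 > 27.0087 False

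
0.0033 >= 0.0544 False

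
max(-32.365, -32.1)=-32.1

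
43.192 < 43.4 True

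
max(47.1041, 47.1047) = 47.1047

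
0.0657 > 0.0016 True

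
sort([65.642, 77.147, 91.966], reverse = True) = [91.966, 77.147, 65.642]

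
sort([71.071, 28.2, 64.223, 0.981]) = [0.981, 28.2, 64.223, 71.071]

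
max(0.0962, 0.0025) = 0.0962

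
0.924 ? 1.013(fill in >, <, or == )<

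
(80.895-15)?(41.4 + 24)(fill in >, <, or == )>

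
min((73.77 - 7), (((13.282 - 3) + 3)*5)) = 66.41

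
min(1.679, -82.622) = -82.622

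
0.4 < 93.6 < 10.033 False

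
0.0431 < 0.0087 False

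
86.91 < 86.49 False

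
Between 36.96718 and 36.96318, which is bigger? 36.96718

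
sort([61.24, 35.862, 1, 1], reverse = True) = [61.24, 35.862, 1, 1]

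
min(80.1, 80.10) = 80.1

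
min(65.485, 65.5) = 65.485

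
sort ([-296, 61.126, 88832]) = [-296, 61.126, 88832]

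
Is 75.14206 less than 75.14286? Yes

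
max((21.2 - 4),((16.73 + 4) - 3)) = 17.73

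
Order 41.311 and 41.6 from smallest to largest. 41.311, 41.6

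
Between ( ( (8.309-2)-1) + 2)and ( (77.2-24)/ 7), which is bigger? ( (77.2-24)/ 7)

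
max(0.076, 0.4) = 0.4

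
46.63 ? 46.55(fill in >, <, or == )>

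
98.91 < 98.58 False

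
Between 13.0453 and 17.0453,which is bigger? 17.0453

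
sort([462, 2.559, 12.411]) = [2.559, 12.411, 462]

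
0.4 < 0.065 False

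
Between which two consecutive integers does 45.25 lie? 45 and 46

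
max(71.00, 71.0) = 71.0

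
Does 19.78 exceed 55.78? No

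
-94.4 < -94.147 True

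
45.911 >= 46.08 False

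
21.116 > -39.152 True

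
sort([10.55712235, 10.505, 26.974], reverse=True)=[26.974, 10.55712235, 10.505]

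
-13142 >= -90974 True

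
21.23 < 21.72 True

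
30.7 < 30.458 False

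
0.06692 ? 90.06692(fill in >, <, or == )<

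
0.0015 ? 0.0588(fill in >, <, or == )<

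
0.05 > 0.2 False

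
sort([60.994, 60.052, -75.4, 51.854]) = [-75.4, 51.854, 60.052, 60.994]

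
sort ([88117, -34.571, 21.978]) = [-34.571, 21.978, 88117]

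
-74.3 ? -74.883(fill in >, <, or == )>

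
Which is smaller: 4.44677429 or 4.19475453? 4.19475453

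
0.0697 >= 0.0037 True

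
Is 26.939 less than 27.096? Yes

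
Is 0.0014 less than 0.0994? Yes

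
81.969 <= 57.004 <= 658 False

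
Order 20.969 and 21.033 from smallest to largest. 20.969, 21.033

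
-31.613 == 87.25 False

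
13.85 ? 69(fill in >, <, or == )<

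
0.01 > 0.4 False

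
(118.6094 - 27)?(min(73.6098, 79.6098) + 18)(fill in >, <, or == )<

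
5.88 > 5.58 True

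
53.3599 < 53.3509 False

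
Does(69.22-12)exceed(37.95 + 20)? No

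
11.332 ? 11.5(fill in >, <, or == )<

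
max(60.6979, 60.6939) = 60.6979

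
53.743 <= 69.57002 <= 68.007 False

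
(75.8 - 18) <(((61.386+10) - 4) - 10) False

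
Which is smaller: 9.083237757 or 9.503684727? 9.083237757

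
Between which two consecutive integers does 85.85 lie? 85 and 86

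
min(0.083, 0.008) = 0.008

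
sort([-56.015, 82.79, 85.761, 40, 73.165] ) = [-56.015, 40, 73.165, 82.79, 85.761]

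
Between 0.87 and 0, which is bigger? 0.87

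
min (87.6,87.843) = 87.6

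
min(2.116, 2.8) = 2.116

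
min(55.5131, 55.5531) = 55.5131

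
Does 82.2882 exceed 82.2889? No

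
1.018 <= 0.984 False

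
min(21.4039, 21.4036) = 21.4036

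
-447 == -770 False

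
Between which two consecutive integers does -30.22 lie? -31 and -30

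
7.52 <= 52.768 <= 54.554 True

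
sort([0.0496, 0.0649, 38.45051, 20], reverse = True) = [38.45051, 20, 0.0649, 0.0496]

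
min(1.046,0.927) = 0.927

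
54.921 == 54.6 False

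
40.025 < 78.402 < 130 True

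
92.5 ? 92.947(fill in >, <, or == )<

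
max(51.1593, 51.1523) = 51.1593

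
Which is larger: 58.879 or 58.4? 58.879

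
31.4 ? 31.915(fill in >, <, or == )<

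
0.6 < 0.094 False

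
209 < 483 True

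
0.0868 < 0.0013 False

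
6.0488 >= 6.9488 False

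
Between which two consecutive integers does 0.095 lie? 0 and 1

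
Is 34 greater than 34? No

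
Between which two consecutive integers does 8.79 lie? 8 and 9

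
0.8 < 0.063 False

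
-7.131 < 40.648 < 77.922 True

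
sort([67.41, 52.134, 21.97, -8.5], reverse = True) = [67.41, 52.134, 21.97, -8.5]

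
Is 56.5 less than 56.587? Yes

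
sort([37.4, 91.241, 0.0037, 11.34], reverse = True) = [91.241, 37.4, 11.34, 0.0037]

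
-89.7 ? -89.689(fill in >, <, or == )<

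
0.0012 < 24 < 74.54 True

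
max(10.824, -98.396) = 10.824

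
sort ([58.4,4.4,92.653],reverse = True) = [92.653,58.4,4.4]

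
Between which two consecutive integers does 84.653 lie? 84 and 85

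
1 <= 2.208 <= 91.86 True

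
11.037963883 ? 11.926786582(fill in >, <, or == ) <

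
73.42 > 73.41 True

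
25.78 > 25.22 True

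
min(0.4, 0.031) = 0.031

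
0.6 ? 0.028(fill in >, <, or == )>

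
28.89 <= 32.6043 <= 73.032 True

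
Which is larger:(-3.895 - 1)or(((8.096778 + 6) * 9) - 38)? (((8.096778 + 6) * 9) - 38)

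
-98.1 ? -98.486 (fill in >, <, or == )>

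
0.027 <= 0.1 True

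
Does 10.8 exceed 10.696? Yes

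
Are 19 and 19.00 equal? Yes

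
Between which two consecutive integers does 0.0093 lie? 0 and 1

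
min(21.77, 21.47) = 21.47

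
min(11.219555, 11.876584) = 11.219555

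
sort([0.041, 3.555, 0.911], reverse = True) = [3.555, 0.911, 0.041]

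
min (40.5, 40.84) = 40.5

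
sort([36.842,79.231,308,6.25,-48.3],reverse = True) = [308,79.231,36.842,6.25,-48.3]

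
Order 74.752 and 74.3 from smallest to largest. 74.3, 74.752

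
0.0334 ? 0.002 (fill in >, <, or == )>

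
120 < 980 True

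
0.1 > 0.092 True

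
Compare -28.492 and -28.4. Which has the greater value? -28.4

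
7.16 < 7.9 True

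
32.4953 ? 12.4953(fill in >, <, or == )>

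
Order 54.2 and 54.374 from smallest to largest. 54.2, 54.374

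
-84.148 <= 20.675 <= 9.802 False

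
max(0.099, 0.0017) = 0.099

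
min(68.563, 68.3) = 68.3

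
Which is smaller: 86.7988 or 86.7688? 86.7688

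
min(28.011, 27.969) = 27.969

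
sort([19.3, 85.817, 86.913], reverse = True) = [86.913, 85.817, 19.3]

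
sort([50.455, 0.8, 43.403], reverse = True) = [50.455, 43.403, 0.8]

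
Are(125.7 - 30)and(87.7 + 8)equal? Yes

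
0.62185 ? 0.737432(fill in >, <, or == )<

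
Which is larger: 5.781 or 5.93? 5.93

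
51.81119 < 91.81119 True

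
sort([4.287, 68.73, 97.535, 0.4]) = [0.4, 4.287, 68.73, 97.535]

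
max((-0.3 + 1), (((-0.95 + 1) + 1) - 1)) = 0.7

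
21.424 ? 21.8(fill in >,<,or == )<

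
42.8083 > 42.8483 False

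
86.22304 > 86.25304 False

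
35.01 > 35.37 False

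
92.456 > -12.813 True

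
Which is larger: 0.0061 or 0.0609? 0.0609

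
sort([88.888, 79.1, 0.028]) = [0.028, 79.1, 88.888]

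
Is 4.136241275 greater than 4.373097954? No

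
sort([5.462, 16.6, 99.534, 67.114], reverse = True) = [99.534, 67.114, 16.6, 5.462]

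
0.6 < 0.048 False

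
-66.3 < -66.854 False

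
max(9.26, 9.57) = 9.57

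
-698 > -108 False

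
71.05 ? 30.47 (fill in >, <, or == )>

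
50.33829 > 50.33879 False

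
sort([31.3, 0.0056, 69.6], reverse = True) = [69.6, 31.3, 0.0056]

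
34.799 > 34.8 False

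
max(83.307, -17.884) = 83.307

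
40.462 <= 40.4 False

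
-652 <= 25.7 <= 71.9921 True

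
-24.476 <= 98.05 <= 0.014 False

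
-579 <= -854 False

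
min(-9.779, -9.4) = -9.779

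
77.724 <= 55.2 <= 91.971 False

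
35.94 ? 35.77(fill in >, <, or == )>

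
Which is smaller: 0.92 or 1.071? 0.92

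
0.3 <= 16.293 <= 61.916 True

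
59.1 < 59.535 True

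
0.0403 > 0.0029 True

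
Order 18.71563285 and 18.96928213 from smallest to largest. 18.71563285, 18.96928213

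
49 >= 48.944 True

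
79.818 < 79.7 False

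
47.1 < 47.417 True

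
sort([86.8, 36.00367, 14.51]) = [14.51, 36.00367, 86.8]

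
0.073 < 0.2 True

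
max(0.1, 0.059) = 0.1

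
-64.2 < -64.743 False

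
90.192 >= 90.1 True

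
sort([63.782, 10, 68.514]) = [10, 63.782, 68.514]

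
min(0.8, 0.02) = 0.02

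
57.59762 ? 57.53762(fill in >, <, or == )>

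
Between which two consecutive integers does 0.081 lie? 0 and 1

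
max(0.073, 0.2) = 0.2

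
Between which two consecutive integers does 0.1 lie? 0 and 1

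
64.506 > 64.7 False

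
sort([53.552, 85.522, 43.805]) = [43.805, 53.552, 85.522]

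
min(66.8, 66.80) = 66.8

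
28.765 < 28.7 False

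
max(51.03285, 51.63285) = 51.63285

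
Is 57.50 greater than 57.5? No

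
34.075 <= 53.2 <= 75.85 True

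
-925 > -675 False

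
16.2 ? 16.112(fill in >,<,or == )>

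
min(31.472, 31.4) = 31.4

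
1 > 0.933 True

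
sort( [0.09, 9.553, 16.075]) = [0.09, 9.553, 16.075]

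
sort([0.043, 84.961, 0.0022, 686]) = [0.0022, 0.043, 84.961, 686]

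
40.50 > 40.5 False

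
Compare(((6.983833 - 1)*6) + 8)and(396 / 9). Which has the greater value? (396 / 9)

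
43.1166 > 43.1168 False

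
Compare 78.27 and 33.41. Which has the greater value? 78.27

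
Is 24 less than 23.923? No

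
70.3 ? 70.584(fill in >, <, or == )<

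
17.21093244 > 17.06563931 True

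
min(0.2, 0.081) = 0.081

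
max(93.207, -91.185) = 93.207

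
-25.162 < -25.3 False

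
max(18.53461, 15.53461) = 18.53461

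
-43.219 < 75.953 True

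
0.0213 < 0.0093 False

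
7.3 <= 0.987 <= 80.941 False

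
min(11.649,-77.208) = -77.208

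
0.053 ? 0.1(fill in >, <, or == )<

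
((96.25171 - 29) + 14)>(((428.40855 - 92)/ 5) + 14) False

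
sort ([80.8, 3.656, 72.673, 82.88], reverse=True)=[82.88, 80.8, 72.673, 3.656]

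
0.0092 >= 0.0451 False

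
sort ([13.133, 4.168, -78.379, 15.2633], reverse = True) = [15.2633, 13.133, 4.168, -78.379]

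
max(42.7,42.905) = 42.905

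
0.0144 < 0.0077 False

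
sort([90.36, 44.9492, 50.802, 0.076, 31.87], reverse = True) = [90.36, 50.802, 44.9492, 31.87, 0.076]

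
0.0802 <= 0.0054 False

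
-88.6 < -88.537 True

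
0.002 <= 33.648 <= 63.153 True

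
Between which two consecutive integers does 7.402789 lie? 7 and 8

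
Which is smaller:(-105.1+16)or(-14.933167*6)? (-14.933167*6)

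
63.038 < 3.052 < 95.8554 False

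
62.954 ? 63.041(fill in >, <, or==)<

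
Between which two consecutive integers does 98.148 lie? 98 and 99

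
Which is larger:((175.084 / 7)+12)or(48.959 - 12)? ((175.084 / 7)+12)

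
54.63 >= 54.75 False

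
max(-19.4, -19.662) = -19.4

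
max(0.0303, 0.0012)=0.0303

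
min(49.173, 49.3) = 49.173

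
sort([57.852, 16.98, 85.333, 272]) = [16.98, 57.852, 85.333, 272]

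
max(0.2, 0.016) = 0.2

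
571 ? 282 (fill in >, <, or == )>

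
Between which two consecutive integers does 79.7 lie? 79 and 80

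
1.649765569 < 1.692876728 True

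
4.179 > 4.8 False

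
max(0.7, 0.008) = 0.7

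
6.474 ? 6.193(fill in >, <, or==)>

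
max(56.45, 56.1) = 56.45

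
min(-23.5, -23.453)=-23.5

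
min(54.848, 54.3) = 54.3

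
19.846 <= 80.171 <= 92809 True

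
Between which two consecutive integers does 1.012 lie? 1 and 2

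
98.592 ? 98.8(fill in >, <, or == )<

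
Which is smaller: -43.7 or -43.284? -43.7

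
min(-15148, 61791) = -15148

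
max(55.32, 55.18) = 55.32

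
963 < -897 False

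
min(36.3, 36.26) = 36.26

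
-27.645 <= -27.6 True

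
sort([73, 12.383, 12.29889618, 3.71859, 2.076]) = [2.076, 3.71859, 12.29889618, 12.383, 73]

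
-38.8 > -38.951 True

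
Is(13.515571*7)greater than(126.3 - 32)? Yes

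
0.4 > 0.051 True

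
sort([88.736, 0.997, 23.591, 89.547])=[0.997, 23.591, 88.736, 89.547]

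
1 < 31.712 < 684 True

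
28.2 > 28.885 False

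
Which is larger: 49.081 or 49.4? 49.4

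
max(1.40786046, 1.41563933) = 1.41563933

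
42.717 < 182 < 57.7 False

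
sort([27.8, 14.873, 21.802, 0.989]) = [0.989, 14.873, 21.802, 27.8]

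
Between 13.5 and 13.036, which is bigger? 13.5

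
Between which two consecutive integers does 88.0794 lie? 88 and 89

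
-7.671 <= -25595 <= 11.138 False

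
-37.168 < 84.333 True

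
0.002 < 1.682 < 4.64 True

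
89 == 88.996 False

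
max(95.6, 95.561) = 95.6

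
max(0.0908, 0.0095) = 0.0908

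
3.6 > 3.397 True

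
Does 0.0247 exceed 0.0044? Yes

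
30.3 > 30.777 False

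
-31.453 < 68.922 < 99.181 True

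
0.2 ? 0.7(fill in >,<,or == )<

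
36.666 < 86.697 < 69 False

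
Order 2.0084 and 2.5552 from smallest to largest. 2.0084, 2.5552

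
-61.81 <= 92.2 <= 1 False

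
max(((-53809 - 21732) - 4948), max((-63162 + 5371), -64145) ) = -57791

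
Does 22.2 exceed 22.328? No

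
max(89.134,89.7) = 89.7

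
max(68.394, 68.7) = 68.7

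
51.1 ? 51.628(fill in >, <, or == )<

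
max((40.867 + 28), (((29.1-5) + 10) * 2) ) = 68.867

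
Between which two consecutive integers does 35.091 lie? 35 and 36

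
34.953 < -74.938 False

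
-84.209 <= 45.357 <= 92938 True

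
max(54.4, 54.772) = 54.772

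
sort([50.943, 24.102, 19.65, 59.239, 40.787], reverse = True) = [59.239, 50.943, 40.787, 24.102, 19.65]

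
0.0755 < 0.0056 False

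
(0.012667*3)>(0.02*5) False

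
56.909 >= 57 False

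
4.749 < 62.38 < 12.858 False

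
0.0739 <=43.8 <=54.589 True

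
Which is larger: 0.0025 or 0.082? 0.082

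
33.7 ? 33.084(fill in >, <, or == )>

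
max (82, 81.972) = 82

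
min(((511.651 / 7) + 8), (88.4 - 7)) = 81.093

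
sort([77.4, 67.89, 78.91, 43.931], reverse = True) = [78.91, 77.4, 67.89, 43.931]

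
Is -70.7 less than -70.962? No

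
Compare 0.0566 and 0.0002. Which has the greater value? 0.0566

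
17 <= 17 True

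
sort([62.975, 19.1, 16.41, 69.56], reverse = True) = [69.56, 62.975, 19.1, 16.41]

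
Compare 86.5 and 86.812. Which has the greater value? 86.812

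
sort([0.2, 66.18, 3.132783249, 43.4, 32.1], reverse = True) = [66.18, 43.4, 32.1, 3.132783249, 0.2]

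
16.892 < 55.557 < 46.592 False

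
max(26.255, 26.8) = 26.8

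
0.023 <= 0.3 True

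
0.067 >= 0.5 False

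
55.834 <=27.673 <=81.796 False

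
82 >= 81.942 True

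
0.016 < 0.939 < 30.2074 True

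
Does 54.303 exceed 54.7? No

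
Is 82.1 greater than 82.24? No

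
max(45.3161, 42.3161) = 45.3161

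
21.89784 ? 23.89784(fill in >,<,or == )<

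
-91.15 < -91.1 True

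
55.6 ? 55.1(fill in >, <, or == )>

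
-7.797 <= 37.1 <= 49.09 True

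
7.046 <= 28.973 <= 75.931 True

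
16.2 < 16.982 True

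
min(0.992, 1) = 0.992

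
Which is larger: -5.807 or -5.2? -5.2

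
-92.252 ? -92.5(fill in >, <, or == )>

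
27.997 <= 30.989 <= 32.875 True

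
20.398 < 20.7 True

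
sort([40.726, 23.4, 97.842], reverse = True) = [97.842, 40.726, 23.4]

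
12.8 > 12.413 True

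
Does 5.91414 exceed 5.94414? No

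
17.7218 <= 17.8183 True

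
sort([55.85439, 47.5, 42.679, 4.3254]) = [4.3254, 42.679, 47.5, 55.85439]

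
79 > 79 False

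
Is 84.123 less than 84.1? No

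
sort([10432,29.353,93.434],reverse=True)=[10432,93.434,29.353]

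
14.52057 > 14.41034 True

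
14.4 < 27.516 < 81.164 True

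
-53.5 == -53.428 False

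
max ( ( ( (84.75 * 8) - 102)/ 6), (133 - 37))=96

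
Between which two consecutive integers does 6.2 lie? 6 and 7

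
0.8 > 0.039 True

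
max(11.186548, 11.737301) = 11.737301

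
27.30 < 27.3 False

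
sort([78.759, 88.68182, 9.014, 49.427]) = [9.014, 49.427, 78.759, 88.68182]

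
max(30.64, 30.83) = 30.83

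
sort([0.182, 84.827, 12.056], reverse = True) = [84.827, 12.056, 0.182]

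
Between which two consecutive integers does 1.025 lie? 1 and 2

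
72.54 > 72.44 True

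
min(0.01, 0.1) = 0.01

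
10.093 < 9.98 False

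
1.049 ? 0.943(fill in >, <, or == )>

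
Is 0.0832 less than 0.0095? No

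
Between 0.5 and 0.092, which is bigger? 0.5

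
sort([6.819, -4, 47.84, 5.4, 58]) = [-4, 5.4, 6.819, 47.84, 58]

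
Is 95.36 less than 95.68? Yes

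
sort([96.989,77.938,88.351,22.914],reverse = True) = [96.989,88.351,77.938,22.914]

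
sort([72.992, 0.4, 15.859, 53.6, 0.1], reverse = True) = [72.992, 53.6, 15.859, 0.4, 0.1]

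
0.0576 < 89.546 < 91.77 True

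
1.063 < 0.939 False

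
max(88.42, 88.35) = 88.42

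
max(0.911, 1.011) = 1.011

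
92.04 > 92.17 False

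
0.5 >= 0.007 True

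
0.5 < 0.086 False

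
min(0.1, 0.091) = 0.091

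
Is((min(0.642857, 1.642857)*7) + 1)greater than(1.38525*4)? No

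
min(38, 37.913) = 37.913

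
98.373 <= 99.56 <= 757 True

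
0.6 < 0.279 False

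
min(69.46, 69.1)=69.1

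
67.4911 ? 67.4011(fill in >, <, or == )>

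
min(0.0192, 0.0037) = 0.0037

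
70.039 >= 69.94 True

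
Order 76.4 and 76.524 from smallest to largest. 76.4, 76.524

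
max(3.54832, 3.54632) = 3.54832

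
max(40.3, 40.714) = 40.714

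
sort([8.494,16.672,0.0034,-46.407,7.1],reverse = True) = [16.672,8.494,7.1,0.0034,-46.407]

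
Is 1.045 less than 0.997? No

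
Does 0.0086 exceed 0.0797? No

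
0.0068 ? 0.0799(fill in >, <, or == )<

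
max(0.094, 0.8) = 0.8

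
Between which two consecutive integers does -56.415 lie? -57 and -56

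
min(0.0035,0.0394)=0.0035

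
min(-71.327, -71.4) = -71.4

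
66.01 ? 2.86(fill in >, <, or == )>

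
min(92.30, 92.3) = 92.30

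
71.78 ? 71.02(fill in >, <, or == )>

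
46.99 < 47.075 True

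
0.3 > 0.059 True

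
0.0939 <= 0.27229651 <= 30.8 True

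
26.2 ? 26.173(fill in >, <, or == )>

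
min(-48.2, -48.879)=-48.879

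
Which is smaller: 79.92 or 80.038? 79.92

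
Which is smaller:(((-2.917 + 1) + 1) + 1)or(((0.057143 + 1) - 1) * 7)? (((-2.917 + 1) + 1) + 1)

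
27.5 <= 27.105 False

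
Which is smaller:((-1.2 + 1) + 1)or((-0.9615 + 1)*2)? ((-0.9615 + 1)*2)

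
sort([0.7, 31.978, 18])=[0.7, 18, 31.978]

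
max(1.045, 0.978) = 1.045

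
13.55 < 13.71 True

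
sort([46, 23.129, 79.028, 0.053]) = [0.053, 23.129, 46, 79.028]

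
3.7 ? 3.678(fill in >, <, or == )>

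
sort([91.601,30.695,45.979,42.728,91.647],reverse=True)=[91.647,91.601,45.979,42.728,30.695]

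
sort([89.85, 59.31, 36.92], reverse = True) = [89.85, 59.31, 36.92]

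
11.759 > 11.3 True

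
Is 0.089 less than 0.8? Yes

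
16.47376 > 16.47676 False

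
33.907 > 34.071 False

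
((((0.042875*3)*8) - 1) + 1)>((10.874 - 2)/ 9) True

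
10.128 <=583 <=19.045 False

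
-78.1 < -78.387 False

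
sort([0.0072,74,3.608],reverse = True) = [74,3.608,0.0072]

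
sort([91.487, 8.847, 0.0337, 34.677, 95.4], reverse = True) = [95.4, 91.487, 34.677, 8.847, 0.0337]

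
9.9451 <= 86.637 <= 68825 True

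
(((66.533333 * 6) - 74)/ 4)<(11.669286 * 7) True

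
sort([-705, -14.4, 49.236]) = [-705, -14.4, 49.236]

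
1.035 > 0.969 True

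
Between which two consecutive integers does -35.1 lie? -36 and -35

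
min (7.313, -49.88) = -49.88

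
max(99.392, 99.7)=99.7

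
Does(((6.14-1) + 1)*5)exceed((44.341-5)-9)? Yes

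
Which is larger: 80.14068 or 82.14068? 82.14068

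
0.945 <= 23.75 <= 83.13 True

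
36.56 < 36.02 False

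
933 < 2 False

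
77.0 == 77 True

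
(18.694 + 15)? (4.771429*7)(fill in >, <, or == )>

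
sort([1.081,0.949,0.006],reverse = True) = [1.081,0.949,0.006]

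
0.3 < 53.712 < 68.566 True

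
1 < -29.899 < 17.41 False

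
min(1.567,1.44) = 1.44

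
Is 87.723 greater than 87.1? Yes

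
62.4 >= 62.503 False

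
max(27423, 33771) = 33771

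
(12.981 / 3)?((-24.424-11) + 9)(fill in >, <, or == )>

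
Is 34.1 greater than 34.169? No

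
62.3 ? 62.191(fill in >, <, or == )>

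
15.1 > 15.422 False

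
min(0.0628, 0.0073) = 0.0073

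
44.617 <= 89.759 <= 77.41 False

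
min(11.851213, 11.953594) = 11.851213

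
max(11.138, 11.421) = 11.421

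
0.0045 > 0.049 False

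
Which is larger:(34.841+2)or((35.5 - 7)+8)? (34.841+2)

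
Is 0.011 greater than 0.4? No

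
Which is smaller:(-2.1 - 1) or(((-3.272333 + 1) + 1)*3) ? (((-3.272333 + 1) + 1)*3)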